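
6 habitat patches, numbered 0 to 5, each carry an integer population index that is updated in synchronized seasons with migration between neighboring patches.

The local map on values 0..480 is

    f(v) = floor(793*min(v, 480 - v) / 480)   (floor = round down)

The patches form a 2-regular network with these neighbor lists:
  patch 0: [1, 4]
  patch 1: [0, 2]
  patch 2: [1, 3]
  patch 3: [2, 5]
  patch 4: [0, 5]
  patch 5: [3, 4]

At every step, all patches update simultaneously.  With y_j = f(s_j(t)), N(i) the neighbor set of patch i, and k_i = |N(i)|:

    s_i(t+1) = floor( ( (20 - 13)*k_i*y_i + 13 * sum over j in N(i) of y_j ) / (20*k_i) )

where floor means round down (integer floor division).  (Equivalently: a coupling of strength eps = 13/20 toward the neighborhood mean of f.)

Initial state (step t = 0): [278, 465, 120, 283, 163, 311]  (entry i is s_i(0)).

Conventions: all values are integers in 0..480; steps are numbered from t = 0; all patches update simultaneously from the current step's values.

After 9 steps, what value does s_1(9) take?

Answer: s_1(9) = 193

Derivation:
t=0: [278, 465, 120, 283, 163, 311]
t=1: [211, 180, 182, 268, 293, 290]
t=2: [318, 314, 315, 321, 322, 323]
t=3: [267, 271, 269, 264, 262, 260]
t=4: [351, 347, 349, 355, 358, 359]
t=5: [211, 216, 213, 206, 204, 201]
t=6: [347, 351, 349, 340, 338, 336]
t=7: [221, 215, 219, 228, 230, 234]
t=8: [366, 360, 363, 374, 376, 380]
t=9: [185, 193, 188, 177, 174, 170]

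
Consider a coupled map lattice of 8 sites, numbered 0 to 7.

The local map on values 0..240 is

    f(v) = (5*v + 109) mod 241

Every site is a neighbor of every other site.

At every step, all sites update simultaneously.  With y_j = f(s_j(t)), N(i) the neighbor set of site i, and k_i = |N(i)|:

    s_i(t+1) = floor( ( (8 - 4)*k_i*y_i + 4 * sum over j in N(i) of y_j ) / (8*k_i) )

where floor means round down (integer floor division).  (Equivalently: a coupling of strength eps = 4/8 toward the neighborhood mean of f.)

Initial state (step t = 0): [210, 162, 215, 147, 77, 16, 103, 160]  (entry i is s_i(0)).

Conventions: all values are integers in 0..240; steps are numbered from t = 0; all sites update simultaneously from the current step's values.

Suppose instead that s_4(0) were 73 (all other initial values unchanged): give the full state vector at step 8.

Answer: [184, 184, 136, 111, 111, 152, 124, 147]
Key observation: This trace re-runs the system from the modified initial state.

Derivation:
t=0: [210, 162, 215, 147, 73, 16, 103, 160]
t=1: [189, 189, 200, 157, 205, 186, 166, 185]
t=2: [111, 111, 135, 146, 146, 105, 165, 103]
t=3: [161, 161, 109, 132, 132, 148, 173, 143]
t=4: [144, 144, 136, 82, 82, 117, 67, 106]
t=5: [111, 111, 94, 81, 81, 156, 153, 133]
t=6: [141, 141, 105, 77, 77, 134, 128, 85]
t=7: [74, 74, 100, 40, 40, 59, 46, 57]
t=8: [184, 184, 136, 111, 111, 152, 124, 147]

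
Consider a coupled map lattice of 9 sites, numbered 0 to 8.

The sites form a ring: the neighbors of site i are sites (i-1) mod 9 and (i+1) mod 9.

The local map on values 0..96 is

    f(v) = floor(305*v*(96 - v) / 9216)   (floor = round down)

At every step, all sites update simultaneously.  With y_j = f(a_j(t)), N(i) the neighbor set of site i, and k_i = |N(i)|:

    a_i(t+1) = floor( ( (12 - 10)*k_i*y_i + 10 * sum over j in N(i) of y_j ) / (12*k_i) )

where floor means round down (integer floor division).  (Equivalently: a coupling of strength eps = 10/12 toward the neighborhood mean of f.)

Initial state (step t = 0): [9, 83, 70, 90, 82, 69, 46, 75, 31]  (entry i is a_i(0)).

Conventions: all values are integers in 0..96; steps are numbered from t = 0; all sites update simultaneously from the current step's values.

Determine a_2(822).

Simulating step by step:
t=0: [9, 83, 70, 90, 82, 69, 46, 75, 31]
t=1: [46, 41, 31, 43, 38, 57, 59, 67, 43]
t=2: [74, 71, 73, 70, 73, 72, 69, 71, 70]
t=3: [58, 54, 58, 55, 57, 57, 58, 60, 56]
t=4: [74, 72, 74, 72, 73, 72, 72, 72, 71]
t=5: [56, 53, 56, 54, 56, 56, 57, 57, 55]
t=6: [74, 74, 74, 74, 74, 73, 73, 73, 73]
t=7: [53, 53, 53, 53, 53, 54, 55, 55, 54]
t=8: [75, 75, 75, 75, 75, 74, 74, 74, 74]
t=9: [52, 52, 52, 52, 52, 52, 53, 53, 52]
t=10: [75, 75, 75, 75, 75, 75, 75, 75, 75]
t=11: [52, 52, 52, 52, 52, 52, 52, 52, 52]
t=12: [75, 75, 75, 75, 75, 75, 75, 75, 75]

Answer: a_2(822) = 75
Key observation: The state at step 10, [75, 75, 75, 75, 75, 75, 75, 75, 75], reappears at step 12: the system is in a cycle of period 2 from step 10 on.  Therefore the state at step 822 equals the state at step 10 + ((822 - 10) mod 2) = 10, which is [75, 75, 75, 75, 75, 75, 75, 75, 75].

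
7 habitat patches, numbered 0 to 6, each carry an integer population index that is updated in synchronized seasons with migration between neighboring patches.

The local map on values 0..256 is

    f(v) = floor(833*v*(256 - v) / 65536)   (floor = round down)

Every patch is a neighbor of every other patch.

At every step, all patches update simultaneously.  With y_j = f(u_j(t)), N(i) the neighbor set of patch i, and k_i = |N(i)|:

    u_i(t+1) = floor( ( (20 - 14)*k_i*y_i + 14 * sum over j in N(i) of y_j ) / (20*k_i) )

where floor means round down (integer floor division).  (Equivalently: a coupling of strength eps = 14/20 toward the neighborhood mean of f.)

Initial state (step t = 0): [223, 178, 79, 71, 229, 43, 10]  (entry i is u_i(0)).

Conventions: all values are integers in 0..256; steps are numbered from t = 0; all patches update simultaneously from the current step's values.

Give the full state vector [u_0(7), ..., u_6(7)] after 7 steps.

Simulating step by step:
t=0: [223, 178, 79, 71, 229, 43, 10]
t=1: [114, 129, 130, 128, 111, 118, 103]
t=2: [205, 206, 206, 206, 205, 205, 204]
t=3: [131, 131, 131, 131, 131, 131, 131]
t=4: [208, 208, 208, 208, 208, 208, 208]
t=5: [126, 126, 126, 126, 126, 126, 126]
t=6: [208, 208, 208, 208, 208, 208, 208]
t=7: [126, 126, 126, 126, 126, 126, 126]

Answer: [126, 126, 126, 126, 126, 126, 126]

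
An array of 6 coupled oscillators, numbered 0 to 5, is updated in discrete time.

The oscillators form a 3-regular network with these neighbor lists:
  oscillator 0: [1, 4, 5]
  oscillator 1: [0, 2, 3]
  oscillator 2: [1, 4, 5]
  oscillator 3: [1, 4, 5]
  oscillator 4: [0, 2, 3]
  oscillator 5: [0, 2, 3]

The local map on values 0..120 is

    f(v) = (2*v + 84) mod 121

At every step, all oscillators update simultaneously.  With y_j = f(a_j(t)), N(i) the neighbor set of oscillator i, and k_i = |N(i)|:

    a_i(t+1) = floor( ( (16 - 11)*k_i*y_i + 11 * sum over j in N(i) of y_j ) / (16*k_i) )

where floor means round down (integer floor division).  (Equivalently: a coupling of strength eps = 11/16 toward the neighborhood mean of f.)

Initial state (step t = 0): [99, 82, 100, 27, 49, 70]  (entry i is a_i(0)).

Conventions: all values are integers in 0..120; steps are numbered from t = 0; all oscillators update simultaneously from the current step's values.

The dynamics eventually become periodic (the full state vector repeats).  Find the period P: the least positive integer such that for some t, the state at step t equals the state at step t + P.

Simulating step by step:
t=0: [99, 82, 100, 27, 49, 70]
t=1: [51, 24, 52, 44, 41, 54]
t=2: [49, 45, 50, 45, 56, 64]
t=3: [69, 57, 69, 66, 64, 69]
t=4: [93, 92, 93, 91, 96, 99]
t=5: [31, 26, 31, 30, 28, 30]
t=6: [20, 21, 20, 20, 22, 23]
t=7: [5, 3, 5, 5, 4, 4]
t=8: [92, 92, 92, 92, 93, 93]
t=9: [26, 26, 26, 26, 26, 26]
t=10: [15, 15, 15, 15, 15, 15]
t=11: [114, 114, 114, 114, 114, 114]
t=12: [70, 70, 70, 70, 70, 70]
t=13: [103, 103, 103, 103, 103, 103]
t=14: [48, 48, 48, 48, 48, 48]
t=15: [59, 59, 59, 59, 59, 59]
t=16: [81, 81, 81, 81, 81, 81]
t=17: [4, 4, 4, 4, 4, 4]
t=18: [92, 92, 92, 92, 92, 92]
t=19: [26, 26, 26, 26, 26, 26]

Answer: 10
Key observation: The state at step 9, [26, 26, 26, 26, 26, 26], reappears at step 19 — and no state repeats earlier — so the cycle the system enters has period 10.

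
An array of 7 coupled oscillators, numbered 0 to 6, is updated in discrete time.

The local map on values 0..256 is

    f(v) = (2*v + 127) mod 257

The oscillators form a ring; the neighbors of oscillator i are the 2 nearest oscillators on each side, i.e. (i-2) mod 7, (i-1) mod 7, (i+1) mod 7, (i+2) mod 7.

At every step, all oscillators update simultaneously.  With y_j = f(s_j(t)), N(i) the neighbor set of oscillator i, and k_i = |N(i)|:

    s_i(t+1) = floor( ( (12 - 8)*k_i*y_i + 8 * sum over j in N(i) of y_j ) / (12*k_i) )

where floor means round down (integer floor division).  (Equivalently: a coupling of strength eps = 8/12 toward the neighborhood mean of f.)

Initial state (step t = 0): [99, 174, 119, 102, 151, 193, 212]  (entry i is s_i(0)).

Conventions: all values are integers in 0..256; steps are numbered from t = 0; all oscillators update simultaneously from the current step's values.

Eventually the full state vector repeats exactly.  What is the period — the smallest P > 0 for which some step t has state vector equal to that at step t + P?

Answer: 16
Key observation: The state at step 58, [133, 133, 133, 134, 134, 134, 133], reappears at step 74 — and no state repeats earlier — so the cycle the system enters has period 16.

Derivation:
t=0: [99, 174, 119, 102, 151, 193, 212]
t=1: [125, 120, 124, 150, 136, 143, 131]
t=2: [126, 126, 129, 144, 143, 146, 132]
t=3: [131, 131, 135, 147, 149, 149, 138]
t=4: [141, 141, 146, 156, 159, 157, 148]
t=5: [161, 161, 166, 175, 178, 176, 168]
t=6: [201, 200, 205, 213, 217, 214, 207]
t=7: [22, 21, 26, 33, 37, 35, 28]
t=8: [178, 177, 182, 188, 192, 190, 184]
t=9: [233, 232, 236, 242, 246, 244, 238]
t=10: [85, 84, 88, 93, 97, 95, 90]
t=11: [45, 44, 48, 53, 56, 55, 50]
t=12: [222, 221, 225, 230, 233, 231, 227]
t=13: [62, 61, 65, 69, 72, 71, 66]
t=14: [127, 126, 87, 48, 8, 49, 88]
t=15: [114, 113, 116, 163, 137, 164, 117]
t=16: [116, 115, 123, 155, 148, 156, 124]
t=17: [120, 119, 130, 154, 154, 155, 131]
t=18: [128, 127, 139, 158, 162, 159, 140]
t=19: [143, 143, 154, 171, 176, 172, 155]
t=20: [173, 173, 183, 199, 204, 199, 184]
t=21: [188, 188, 156, 84, 89, 84, 156]
t=22: [190, 190, 157, 98, 89, 98, 157]
t=23: [197, 197, 163, 113, 99, 113, 163]
t=24: [84, 84, 95, 93, 120, 93, 95]
t=25: [48, 48, 60, 62, 75, 62, 60]
t=26: [235, 235, 201, 207, 172, 207, 201]
t=27: [51, 51, 72, 65, 85, 65, 72]
t=28: [119, 119, 87, 47, 18, 47, 87]
t=29: [105, 105, 114, 163, 142, 163, 114]
t=30: [105, 105, 117, 153, 149, 153, 117]
t=31: [104, 104, 118, 146, 149, 146, 118]
t=32: [101, 101, 116, 139, 145, 139, 116]
t=33: [94, 94, 109, 129, 136, 129, 109]
t=34: [79, 79, 93, 112, 119, 112, 93]
t=35: [48, 48, 61, 79, 86, 79, 61]
t=36: [199, 199, 169, 99, 106, 99, 169]
t=37: [86, 86, 98, 84, 119, 84, 98]
t=38: [49, 49, 60, 55, 70, 55, 60]
t=39: [234, 234, 198, 198, 164, 198, 198]
t=40: [45, 45, 64, 52, 72, 52, 64]
t=41: [232, 232, 198, 196, 166, 196, 198]
t=42: [42, 42, 63, 50, 72, 50, 63]
t=43: [227, 227, 194, 193, 164, 193, 194]
t=44: [76, 76, 98, 172, 151, 172, 98]
t=45: [68, 68, 93, 150, 150, 150, 93]
t=46: [50, 50, 77, 123, 132, 123, 77]
t=47: [140, 140, 125, 122, 91, 122, 125]
t=48: [134, 134, 117, 110, 95, 110, 117]
t=49: [118, 118, 105, 95, 84, 95, 105]
t=50: [89, 89, 78, 67, 59, 67, 78]
t=51: [33, 33, 66, 55, 91, 55, 66]
t=52: [136, 136, 113, 159, 97, 159, 113]
t=53: [134, 134, 121, 144, 116, 144, 121]
t=54: [132, 132, 126, 137, 124, 137, 126]
t=55: [131, 131, 129, 134, 128, 134, 129]
t=56: [131, 131, 130, 133, 130, 133, 130]
t=57: [132, 132, 131, 133, 132, 133, 131]
t=58: [133, 133, 133, 134, 134, 134, 133]
t=59: [136, 136, 136, 137, 137, 137, 136]
t=60: [142, 142, 142, 143, 143, 143, 142]
t=61: [154, 154, 154, 155, 155, 155, 154]
t=62: [178, 178, 178, 179, 179, 179, 178]
t=63: [226, 226, 226, 227, 227, 227, 226]
t=64: [65, 65, 65, 66, 66, 66, 65]
t=65: [0, 0, 0, 1, 1, 1, 0]
t=66: [127, 127, 127, 128, 128, 128, 127]
t=67: [124, 124, 124, 125, 125, 125, 124]
t=68: [118, 118, 118, 119, 119, 119, 118]
t=69: [106, 106, 106, 107, 107, 107, 106]
t=70: [82, 82, 82, 83, 83, 83, 82]
t=71: [34, 34, 34, 35, 35, 35, 34]
t=72: [195, 195, 195, 196, 196, 196, 195]
t=73: [3, 3, 3, 4, 4, 4, 3]
t=74: [133, 133, 133, 134, 134, 134, 133]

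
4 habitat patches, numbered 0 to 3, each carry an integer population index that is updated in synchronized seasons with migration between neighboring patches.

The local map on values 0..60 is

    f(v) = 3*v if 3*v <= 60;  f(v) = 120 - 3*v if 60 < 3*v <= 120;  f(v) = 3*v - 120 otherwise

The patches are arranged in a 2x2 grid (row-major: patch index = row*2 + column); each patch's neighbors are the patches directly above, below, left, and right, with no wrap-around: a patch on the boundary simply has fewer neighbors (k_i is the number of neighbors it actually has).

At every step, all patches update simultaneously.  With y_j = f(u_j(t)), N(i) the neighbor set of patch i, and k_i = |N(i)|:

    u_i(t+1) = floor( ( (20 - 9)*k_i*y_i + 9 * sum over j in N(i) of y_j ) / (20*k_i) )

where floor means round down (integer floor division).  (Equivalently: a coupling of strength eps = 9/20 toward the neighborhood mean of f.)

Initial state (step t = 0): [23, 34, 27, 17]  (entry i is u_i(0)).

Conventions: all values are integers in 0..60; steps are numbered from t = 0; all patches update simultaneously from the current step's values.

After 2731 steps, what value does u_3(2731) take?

Simulating step by step:
t=0: [23, 34, 27, 17]
t=1: [40, 32, 44, 40]
t=2: [8, 13, 6, 8]
t=3: [26, 32, 20, 26]
t=4: [42, 32, 51, 42]
t=5: [16, 15, 20, 16]
t=6: [50, 46, 54, 50]
t=7: [30, 23, 36, 30]
t=8: [30, 41, 20, 30]
t=9: [30, 15, 46, 30]
t=10: [30, 38, 23, 30]
t=11: [29, 16, 41, 29]
t=12: [29, 41, 16, 29]
t=13: [29, 16, 41, 29]

Answer: u_3(2731) = 29
Key observation: The state at step 11, [29, 16, 41, 29], reappears at step 13: the system is in a cycle of period 2 from step 11 on.  Therefore the state at step 2731 equals the state at step 11 + ((2731 - 11) mod 2) = 11, which is [29, 16, 41, 29].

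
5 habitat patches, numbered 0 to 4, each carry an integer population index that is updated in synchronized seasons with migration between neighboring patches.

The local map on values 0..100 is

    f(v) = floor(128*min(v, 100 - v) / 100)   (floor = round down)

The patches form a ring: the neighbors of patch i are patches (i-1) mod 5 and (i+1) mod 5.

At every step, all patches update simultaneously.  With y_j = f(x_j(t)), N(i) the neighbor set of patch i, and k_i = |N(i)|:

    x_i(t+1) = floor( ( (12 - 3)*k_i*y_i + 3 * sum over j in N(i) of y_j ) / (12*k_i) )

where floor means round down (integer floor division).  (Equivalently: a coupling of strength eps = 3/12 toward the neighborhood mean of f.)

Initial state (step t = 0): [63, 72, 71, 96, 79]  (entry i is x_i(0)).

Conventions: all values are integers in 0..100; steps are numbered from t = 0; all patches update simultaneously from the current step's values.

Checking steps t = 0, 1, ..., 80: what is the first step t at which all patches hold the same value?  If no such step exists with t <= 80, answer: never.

Answer: 15
Key observation: Synchronization is absorbing here: once all patches are equal they stay equal, and step 15 is the first all-equal step.

Derivation:
t=0: [63, 72, 71, 96, 79]  (not all equal)
t=1: [42, 36, 32, 11, 26]  (not all equal)
t=2: [49, 46, 37, 19, 33]  (not all equal)
t=3: [59, 57, 45, 29, 42]  (not all equal)
t=4: [52, 54, 54, 41, 50]  (not all equal)
t=5: [61, 58, 57, 54, 62]  (not all equal)
t=6: [49, 52, 55, 56, 49]  (not all equal)
t=7: [61, 60, 57, 56, 61]  (not all equal)
t=8: [49, 51, 54, 55, 49]  (not all equal)
t=9: [62, 61, 58, 57, 61]  (not all equal)
t=10: [48, 49, 52, 54, 49]  (not all equal)
t=11: [61, 61, 60, 58, 61]  (not all equal)
t=12: [49, 49, 51, 52, 49]  (not all equal)
t=13: [62, 62, 61, 61, 61]  (not all equal)
t=14: [48, 48, 48, 49, 48]  (not all equal)
t=15: [61, 61, 61, 61, 61]  (all equal)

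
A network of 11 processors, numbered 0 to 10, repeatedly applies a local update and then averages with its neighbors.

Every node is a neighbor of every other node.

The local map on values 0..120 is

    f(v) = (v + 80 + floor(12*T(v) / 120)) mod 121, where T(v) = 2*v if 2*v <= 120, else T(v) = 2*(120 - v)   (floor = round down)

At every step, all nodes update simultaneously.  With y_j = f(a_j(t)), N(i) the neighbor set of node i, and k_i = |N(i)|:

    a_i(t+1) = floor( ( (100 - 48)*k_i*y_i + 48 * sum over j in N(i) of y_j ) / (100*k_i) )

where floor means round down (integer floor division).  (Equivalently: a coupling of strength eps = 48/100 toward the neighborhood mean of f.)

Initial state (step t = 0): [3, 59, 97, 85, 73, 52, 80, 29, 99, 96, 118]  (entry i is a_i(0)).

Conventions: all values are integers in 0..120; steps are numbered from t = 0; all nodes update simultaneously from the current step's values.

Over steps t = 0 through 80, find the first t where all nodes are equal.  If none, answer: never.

Answer: 9
Key observation: Synchronization is absorbing here: once all nodes are equal they stay equal, and step 9 is the first all-equal step.

Derivation:
t=0: [3, 59, 97, 85, 73, 52, 80, 29, 99, 96, 118]  (not all equal)
t=1: [70, 44, 59, 54, 50, 40, 53, 84, 60, 58, 67]  (not all equal)
t=2: [32, 19, 27, 25, 23, 17, 24, 37, 28, 27, 31]  (not all equal)
t=3: [108, 101, 105, 104, 103, 100, 103, 54, 106, 105, 108]  (not all equal)
t=4: [65, 62, 64, 63, 63, 62, 63, 43, 64, 64, 65]  (not all equal)
t=5: [33, 31, 32, 32, 32, 31, 32, 21, 32, 32, 33]  (not all equal)
t=6: [117, 116, 117, 117, 117, 116, 117, 111, 117, 117, 117]  (not all equal)
t=7: [75, 75, 75, 75, 75, 75, 75, 73, 75, 75, 75]  (not all equal)
t=8: [42, 42, 42, 42, 42, 42, 42, 41, 42, 42, 42]  (not all equal)
t=9: [8, 8, 8, 8, 8, 8, 8, 8, 8, 8, 8]  (all equal)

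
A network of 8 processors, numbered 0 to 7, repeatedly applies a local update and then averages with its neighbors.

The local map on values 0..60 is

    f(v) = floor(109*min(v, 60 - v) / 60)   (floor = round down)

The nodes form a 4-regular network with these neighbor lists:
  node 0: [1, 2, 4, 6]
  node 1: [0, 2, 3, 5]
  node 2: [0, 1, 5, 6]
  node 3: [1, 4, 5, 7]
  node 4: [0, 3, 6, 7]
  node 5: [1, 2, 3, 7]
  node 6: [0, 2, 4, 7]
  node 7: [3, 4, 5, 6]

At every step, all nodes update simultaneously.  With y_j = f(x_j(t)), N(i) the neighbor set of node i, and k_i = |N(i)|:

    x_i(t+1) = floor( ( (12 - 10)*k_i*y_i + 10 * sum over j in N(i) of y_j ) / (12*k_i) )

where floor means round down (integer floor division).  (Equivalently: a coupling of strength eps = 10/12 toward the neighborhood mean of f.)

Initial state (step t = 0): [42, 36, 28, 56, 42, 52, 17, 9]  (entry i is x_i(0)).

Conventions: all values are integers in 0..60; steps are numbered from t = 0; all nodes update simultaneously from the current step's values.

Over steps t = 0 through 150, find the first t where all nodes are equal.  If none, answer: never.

Simulating step by step:
t=0: [42, 36, 28, 56, 42, 52, 17, 9]  (not all equal)
t=1: [37, 28, 33, 23, 23, 26, 32, 19]  (not all equal)
t=2: [46, 45, 47, 42, 41, 44, 42, 42]  (not all equal)
t=3: [28, 27, 27, 30, 30, 28, 29, 31]  (not all equal)
t=4: [50, 50, 50, 51, 52, 50, 51, 52]  (not all equal)
t=5: [16, 17, 17, 16, 15, 16, 16, 15]  (not all equal)
t=6: [29, 29, 29, 28, 28, 29, 28, 28]  (not all equal)
t=7: [51, 51, 51, 50, 50, 51, 50, 50]  (not all equal)
t=8: [16, 16, 16, 17, 17, 16, 17, 17]  (not all equal)
t=9: [29, 29, 29, 29, 29, 29, 29, 29]  (all equal)

Answer: 9
Key observation: Synchronization is absorbing here: once all nodes are equal they stay equal, and step 9 is the first all-equal step.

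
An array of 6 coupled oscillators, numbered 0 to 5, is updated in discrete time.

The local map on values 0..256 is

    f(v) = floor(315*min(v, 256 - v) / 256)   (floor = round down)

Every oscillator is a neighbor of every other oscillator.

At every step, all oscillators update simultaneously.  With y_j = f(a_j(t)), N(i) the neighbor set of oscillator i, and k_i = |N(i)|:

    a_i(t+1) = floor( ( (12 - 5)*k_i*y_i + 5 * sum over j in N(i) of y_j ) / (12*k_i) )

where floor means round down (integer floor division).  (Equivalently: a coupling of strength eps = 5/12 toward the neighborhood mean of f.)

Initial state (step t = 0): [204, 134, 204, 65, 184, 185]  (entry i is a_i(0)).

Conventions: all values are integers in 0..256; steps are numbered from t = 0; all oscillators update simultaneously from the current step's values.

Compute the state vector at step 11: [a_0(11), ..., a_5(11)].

Answer: [123, 123, 123, 123, 123, 123]

Derivation:
t=0: [204, 134, 204, 65, 184, 185]
t=1: [75, 119, 75, 83, 88, 87]
t=2: [99, 126, 99, 104, 107, 107]
t=3: [126, 143, 126, 129, 131, 131]
t=4: [153, 145, 153, 153, 152, 152]
t=5: [127, 132, 127, 127, 127, 127]
t=6: [155, 153, 155, 155, 155, 155]
t=7: [124, 125, 124, 124, 124, 124]
t=8: [152, 152, 152, 152, 152, 152]
t=9: [127, 127, 127, 127, 127, 127]
t=10: [156, 156, 156, 156, 156, 156]
t=11: [123, 123, 123, 123, 123, 123]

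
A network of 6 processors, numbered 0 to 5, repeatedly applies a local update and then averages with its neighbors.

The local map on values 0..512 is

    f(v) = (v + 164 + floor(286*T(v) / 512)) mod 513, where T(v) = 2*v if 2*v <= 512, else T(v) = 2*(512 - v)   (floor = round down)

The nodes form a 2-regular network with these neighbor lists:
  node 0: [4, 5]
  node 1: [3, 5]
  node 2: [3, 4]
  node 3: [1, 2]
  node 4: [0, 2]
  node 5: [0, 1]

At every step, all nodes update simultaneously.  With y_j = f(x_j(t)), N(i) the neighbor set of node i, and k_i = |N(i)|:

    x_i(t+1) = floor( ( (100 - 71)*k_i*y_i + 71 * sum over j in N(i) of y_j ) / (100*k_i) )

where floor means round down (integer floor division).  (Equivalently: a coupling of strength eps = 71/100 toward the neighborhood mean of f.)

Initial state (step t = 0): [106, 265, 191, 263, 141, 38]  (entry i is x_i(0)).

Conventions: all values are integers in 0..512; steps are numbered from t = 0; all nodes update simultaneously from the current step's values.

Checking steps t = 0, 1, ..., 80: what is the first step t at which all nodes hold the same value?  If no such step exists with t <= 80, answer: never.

Answer: never
Key observation: The state at step 17 reappears at step 21 — the system is in a cycle of period 4 from step 17 on.  No step 0..21 is synchronized, and the cycle repeats forever, so no step up to 80 (or ever) has all nodes equal.

Derivation:
t=0: [106, 265, 191, 263, 141, 38]  (not all equal)
t=1: [363, 210, 248, 143, 291, 276]  (not all equal)
t=2: [186, 260, 283, 231, 180, 152]  (not all equal)
t=3: [196, 277, 115, 175, 91, 224]  (not all equal)
t=4: [189, 106, 251, 218, 270, 126]  (not all equal)
t=5: [235, 304, 160, 234, 138, 280]  (not all equal)
t=6: [272, 173, 359, 286, 362, 174]  (not all equal)
t=7: [126, 78, 183, 124, 183, 79]  (not all equal)
t=8: [255, 364, 175, 253, 177, 365]  (not all equal)
t=9: [127, 182, 80, 125, 82, 183]  (not all equal)
t=10: [258, 175, 368, 255, 369, 177]  (not all equal)
t=11: [128, 82, 182, 126, 183, 82]  (not all equal)
t=12: [259, 370, 176, 257, 178, 371]  (not all equal)
t=13: [128, 183, 84, 127, 84, 183]  (not all equal)
t=14: [260, 177, 373, 259, 374, 178]  (not all equal)
t=15: [128, 84, 183, 128, 183, 84]  (not all equal)
t=16: [260, 374, 178, 260, 178, 374]  (not all equal)
t=17: [128, 183, 85, 128, 85, 183]  (not all equal)
t=18: [261, 178, 375, 261, 375, 178]  (not all equal)
t=19: [128, 85, 183, 128, 183, 85]  (not all equal)
t=20: [261, 375, 178, 261, 178, 375]  (not all equal)
t=21: [128, 183, 85, 128, 85, 183]  (not all equal)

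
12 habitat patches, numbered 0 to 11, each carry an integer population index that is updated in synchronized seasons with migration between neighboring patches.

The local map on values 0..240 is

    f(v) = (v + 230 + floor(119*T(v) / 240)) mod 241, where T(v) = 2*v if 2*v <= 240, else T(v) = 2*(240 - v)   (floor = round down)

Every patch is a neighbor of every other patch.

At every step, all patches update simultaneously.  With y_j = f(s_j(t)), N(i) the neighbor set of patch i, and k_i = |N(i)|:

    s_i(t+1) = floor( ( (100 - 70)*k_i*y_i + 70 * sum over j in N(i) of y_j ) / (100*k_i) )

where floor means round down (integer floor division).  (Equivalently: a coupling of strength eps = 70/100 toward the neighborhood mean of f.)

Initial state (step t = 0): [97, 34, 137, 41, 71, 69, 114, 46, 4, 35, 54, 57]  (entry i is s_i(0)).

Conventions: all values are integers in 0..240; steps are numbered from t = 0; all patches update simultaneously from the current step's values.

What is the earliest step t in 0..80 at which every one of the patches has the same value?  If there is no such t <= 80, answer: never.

Simulating step by step:
t=0: [97, 34, 137, 41, 71, 69, 114, 46, 4, 35, 54, 57]  (not all equal)
t=1: [143, 113, 154, 117, 131, 130, 151, 119, 156, 114, 123, 124]  (not all equal)
t=2: [225, 222, 225, 224, 225, 225, 225, 225, 225, 223, 225, 225]  (not all equal)
t=3: [228, 228, 228, 228, 228, 228, 228, 228, 228, 228, 228, 228]  (all equal)

Answer: 3
Key observation: Synchronization is absorbing here: once all patches are equal they stay equal, and step 3 is the first all-equal step.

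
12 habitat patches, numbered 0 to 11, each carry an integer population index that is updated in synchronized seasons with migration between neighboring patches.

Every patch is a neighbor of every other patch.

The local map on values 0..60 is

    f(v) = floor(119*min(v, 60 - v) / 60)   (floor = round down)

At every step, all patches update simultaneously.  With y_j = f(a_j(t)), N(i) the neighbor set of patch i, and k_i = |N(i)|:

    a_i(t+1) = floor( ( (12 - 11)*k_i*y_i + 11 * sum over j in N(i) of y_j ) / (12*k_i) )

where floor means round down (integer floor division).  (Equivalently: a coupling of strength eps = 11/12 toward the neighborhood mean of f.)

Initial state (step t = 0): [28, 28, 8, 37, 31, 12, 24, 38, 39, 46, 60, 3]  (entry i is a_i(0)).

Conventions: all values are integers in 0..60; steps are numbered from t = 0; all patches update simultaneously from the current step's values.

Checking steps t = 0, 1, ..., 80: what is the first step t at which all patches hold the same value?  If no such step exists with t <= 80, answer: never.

Answer: 1
Key observation: Synchronization is absorbing here: once all patches are equal they stay equal, and step 1 is the first all-equal step.

Derivation:
t=0: [28, 28, 8, 37, 31, 12, 24, 38, 39, 46, 60, 3]  (not all equal)
t=1: [34, 34, 34, 34, 34, 34, 34, 34, 34, 34, 34, 34]  (all equal)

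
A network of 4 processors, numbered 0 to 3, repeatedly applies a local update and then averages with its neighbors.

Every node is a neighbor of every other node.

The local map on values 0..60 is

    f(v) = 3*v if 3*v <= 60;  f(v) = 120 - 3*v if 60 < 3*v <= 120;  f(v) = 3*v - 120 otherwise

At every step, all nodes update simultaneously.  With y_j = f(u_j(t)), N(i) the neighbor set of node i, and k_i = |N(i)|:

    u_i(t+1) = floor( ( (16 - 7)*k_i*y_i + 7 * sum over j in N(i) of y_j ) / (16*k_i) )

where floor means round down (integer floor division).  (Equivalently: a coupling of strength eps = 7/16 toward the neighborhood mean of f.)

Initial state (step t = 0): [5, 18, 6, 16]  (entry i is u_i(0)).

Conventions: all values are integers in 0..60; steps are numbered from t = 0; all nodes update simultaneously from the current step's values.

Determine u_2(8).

Simulating step by step:
t=0: [5, 18, 6, 16]
t=1: [25, 42, 27, 39]
t=2: [32, 16, 29, 14]
t=3: [31, 41, 35, 38]
t=4: [18, 8, 13, 9]
t=5: [43, 31, 37, 32]
t=6: [13, 21, 13, 20]
t=7: [44, 52, 44, 53]
t=8: [19, 29, 19, 30]

Answer: u_2(8) = 19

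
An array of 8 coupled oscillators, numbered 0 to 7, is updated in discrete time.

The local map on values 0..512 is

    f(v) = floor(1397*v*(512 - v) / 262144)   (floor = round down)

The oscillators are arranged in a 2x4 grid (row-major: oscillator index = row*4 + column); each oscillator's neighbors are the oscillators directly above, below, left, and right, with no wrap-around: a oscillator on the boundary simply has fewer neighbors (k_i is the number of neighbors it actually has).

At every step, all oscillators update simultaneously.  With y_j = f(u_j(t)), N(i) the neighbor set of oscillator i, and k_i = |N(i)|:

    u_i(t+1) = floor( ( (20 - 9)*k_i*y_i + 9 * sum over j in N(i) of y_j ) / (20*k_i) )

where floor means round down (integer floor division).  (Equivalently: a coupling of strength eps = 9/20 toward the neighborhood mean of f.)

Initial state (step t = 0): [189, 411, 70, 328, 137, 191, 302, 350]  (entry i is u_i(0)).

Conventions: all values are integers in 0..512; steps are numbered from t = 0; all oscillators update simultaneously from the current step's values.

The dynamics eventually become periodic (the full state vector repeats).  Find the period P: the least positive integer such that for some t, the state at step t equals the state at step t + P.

Answer: 2
Key observation: The state at step 11, [323, 323, 323, 323, 323, 323, 323, 323], reappears at step 13 — and no state repeats earlier — so the cycle the system enters has period 2.

Derivation:
t=0: [189, 411, 70, 328, 137, 191, 302, 350]
t=1: [289, 243, 222, 281, 296, 303, 304, 314]
t=2: [343, 344, 343, 341, 340, 338, 336, 335]
t=3: [308, 308, 309, 310, 310, 312, 313, 313]
t=4: [333, 333, 333, 332, 333, 332, 331, 331]
t=5: [317, 317, 317, 318, 317, 317, 318, 318]
t=6: [329, 329, 328, 328, 329, 328, 328, 328]
t=7: [320, 320, 320, 321, 320, 320, 321, 321]
t=8: [327, 327, 326, 326, 327, 326, 326, 326]
t=9: [322, 322, 322, 323, 322, 322, 323, 323]
t=10: [326, 326, 325, 325, 326, 325, 325, 325]
t=11: [323, 323, 323, 323, 323, 323, 323, 323]
t=12: [325, 325, 325, 325, 325, 325, 325, 325]
t=13: [323, 323, 323, 323, 323, 323, 323, 323]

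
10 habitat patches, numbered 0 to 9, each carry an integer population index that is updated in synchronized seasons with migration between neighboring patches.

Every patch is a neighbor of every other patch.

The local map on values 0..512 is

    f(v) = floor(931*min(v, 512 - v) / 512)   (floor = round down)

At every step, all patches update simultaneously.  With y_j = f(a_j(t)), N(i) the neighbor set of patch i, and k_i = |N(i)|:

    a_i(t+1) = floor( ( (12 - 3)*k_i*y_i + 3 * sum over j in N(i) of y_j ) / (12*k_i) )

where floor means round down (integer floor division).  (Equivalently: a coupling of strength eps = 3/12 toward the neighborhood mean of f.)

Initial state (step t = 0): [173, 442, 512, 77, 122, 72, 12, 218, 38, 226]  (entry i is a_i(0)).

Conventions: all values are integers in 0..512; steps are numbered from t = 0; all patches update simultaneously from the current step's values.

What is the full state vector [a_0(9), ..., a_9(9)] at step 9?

Answer: [283, 367, 270, 424, 355, 393, 294, 371, 409, 424]

Derivation:
t=0: [173, 442, 512, 77, 122, 72, 12, 218, 38, 226]
t=1: [277, 142, 50, 151, 210, 144, 65, 336, 100, 346]
t=2: [380, 258, 137, 270, 347, 261, 157, 303, 203, 289]
t=3: [272, 432, 279, 417, 316, 428, 305, 374, 366, 392]
t=4: [392, 182, 383, 201, 334, 187, 349, 258, 268, 235]
t=5: [252, 333, 264, 359, 328, 341, 309, 428, 415, 403]
t=6: [415, 319, 409, 285, 325, 308, 351, 194, 211, 227]
t=7: [218, 343, 226, 388, 336, 358, 301, 345, 367, 388]
t=8: [372, 308, 382, 248, 317, 288, 363, 305, 276, 248]
t=9: [283, 367, 270, 424, 355, 393, 294, 371, 409, 424]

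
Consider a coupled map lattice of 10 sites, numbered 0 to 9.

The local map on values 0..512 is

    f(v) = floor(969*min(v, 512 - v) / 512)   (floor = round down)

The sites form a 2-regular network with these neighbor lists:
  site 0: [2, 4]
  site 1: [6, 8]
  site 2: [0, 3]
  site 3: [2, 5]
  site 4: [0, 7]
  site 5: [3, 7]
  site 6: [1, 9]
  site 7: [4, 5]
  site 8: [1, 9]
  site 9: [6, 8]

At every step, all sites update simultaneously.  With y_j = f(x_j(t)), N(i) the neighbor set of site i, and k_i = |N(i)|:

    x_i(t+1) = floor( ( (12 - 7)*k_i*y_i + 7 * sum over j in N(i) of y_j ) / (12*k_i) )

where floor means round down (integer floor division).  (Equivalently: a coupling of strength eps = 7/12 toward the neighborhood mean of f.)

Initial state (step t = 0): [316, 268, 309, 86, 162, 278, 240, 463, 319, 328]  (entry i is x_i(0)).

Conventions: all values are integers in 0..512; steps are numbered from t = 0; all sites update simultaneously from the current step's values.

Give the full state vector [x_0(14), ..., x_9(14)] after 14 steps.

Answer: [236, 254, 221, 232, 264, 265, 254, 282, 253, 253]

Derivation:
t=0: [316, 268, 309, 86, 162, 278, 240, 463, 319, 328]
t=1: [355, 430, 315, 308, 262, 258, 425, 256, 388, 383]
t=2: [370, 180, 354, 409, 424, 453, 184, 479, 213, 217]
t=3: [247, 360, 259, 200, 165, 120, 363, 106, 386, 389]
t=4: [425, 270, 445, 363, 324, 263, 268, 240, 250, 248]
t=5: [208, 463, 182, 291, 328, 410, 462, 430, 467, 467]
t=6: [365, 90, 379, 330, 304, 247, 90, 222, 87, 87]
t=7: [303, 168, 286, 352, 367, 417, 168, 425, 165, 165]
t=8: [369, 315, 381, 302, 277, 210, 315, 200, 313, 313]
t=9: [314, 373, 297, 353, 374, 391, 373, 402, 374, 374]
t=10: [350, 262, 365, 310, 278, 243, 262, 229, 261, 261]
t=11: [337, 473, 316, 374, 399, 428, 473, 443, 474, 474]
t=12: [307, 72, 326, 262, 223, 179, 72, 162, 71, 71]
t=13: [387, 135, 397, 398, 377, 368, 135, 349, 134, 134]
t=14: [236, 254, 221, 232, 264, 265, 254, 282, 253, 253]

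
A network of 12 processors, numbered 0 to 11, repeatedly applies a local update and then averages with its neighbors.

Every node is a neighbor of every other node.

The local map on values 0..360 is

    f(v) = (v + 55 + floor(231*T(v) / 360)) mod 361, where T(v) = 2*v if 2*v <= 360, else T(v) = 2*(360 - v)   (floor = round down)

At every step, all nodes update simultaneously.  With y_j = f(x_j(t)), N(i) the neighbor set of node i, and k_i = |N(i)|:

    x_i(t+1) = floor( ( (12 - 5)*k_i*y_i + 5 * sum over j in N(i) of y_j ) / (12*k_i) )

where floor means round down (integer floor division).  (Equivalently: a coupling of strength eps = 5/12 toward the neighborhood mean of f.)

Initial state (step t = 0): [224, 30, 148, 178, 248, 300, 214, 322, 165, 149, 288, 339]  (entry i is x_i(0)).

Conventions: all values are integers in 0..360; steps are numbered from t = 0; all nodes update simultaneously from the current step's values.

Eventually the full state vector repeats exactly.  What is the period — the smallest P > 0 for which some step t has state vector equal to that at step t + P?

Answer: 4
Key observation: The state at step 11, [86, 86, 86, 86, 86, 86, 86, 86, 86, 86, 86, 86], reappears at step 15 — and no state repeats earlier — so the cycle the system enters has period 4.

Derivation:
t=0: [224, 30, 148, 178, 248, 300, 214, 322, 165, 149, 288, 339]
t=1: [84, 101, 50, 88, 80, 72, 85, 68, 72, 52, 74, 66]
t=2: [236, 257, 194, 240, 231, 221, 237, 216, 221, 196, 223, 213]
t=3: [90, 87, 96, 89, 90, 92, 89, 93, 92, 96, 92, 93]
t=4: [261, 257, 269, 260, 261, 264, 260, 265, 264, 269, 264, 265]
t=5: [81, 82, 79, 81, 81, 81, 81, 80, 81, 79, 81, 80]
t=6: [238, 240, 236, 238, 238, 238, 238, 237, 238, 236, 238, 237]
t=7: [88, 88, 88, 88, 88, 88, 88, 88, 88, 88, 88, 88]
t=8: [255, 255, 255, 255, 255, 255, 255, 255, 255, 255, 255, 255]
t=9: [83, 83, 83, 83, 83, 83, 83, 83, 83, 83, 83, 83]
t=10: [244, 244, 244, 244, 244, 244, 244, 244, 244, 244, 244, 244]
t=11: [86, 86, 86, 86, 86, 86, 86, 86, 86, 86, 86, 86]
t=12: [251, 251, 251, 251, 251, 251, 251, 251, 251, 251, 251, 251]
t=13: [84, 84, 84, 84, 84, 84, 84, 84, 84, 84, 84, 84]
t=14: [246, 246, 246, 246, 246, 246, 246, 246, 246, 246, 246, 246]
t=15: [86, 86, 86, 86, 86, 86, 86, 86, 86, 86, 86, 86]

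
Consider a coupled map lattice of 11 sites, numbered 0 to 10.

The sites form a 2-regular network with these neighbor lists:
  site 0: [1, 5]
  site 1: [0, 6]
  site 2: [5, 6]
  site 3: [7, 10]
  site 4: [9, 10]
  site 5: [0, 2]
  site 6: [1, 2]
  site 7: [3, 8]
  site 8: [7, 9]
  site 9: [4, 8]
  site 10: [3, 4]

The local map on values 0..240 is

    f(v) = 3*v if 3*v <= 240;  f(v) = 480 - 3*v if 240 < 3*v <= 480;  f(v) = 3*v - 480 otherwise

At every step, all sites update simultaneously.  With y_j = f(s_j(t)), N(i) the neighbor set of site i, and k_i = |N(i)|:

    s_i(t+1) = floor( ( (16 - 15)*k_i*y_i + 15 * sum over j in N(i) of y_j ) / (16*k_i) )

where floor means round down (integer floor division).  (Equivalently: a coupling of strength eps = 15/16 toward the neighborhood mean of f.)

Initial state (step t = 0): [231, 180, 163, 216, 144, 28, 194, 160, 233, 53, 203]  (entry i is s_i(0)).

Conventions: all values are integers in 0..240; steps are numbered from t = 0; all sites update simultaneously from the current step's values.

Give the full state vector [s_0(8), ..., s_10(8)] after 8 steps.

Answer: [114, 47, 49, 78, 106, 84, 157, 145, 81, 161, 201]

Derivation:
t=0: [231, 180, 163, 216, 144, 28, 194, 160, 233, 53, 203]
t=1: [80, 151, 87, 70, 138, 109, 38, 181, 88, 135, 109]
t=2: [99, 167, 138, 114, 111, 224, 122, 203, 78, 136, 138]
t=3: [111, 140, 147, 100, 73, 128, 47, 182, 108, 183, 137]
t=4: [82, 138, 113, 74, 78, 93, 55, 161, 73, 180, 191]
t=5: [139, 191, 180, 58, 86, 188, 107, 206, 43, 216, 219]
t=6: [86, 109, 117, 158, 175, 62, 81, 150, 151, 175, 196]
t=7: [172, 224, 206, 65, 74, 176, 147, 17, 36, 36, 30]
t=8: [114, 47, 49, 78, 106, 84, 157, 145, 81, 161, 201]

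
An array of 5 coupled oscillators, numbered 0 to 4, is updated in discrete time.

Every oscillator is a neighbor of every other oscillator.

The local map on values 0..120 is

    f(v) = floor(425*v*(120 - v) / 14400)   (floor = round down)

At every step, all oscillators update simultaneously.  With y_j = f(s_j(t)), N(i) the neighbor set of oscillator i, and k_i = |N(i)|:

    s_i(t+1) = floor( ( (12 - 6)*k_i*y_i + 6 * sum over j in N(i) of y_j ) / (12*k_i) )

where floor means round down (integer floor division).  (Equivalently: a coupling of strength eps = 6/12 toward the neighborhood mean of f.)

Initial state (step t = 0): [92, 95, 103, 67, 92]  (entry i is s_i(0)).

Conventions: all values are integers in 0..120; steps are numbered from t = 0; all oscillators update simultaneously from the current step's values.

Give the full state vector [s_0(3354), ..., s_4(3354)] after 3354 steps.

Simulating step by step:
t=0: [92, 95, 103, 67, 92]
t=1: [75, 73, 66, 86, 75]
t=2: [98, 99, 100, 93, 98]
t=3: [63, 62, 62, 67, 63]
t=4: [105, 105, 105, 104, 105]
t=5: [46, 46, 46, 47, 46]
t=6: [100, 100, 100, 100, 100]
t=7: [59, 59, 59, 59, 59]
t=8: [106, 106, 106, 106, 106]
t=9: [43, 43, 43, 43, 43]
t=10: [97, 97, 97, 97, 97]
t=11: [65, 65, 65, 65, 65]
t=12: [105, 105, 105, 105, 105]
t=13: [46, 46, 46, 46, 46]
t=14: [100, 100, 100, 100, 100]

Answer: [97, 97, 97, 97, 97]
Key observation: The state at step 6, [100, 100, 100, 100, 100], reappears at step 14: the system is in a cycle of period 8 from step 6 on.  Therefore the state at step 3354 equals the state at step 6 + ((3354 - 6) mod 8) = 10, which is [97, 97, 97, 97, 97].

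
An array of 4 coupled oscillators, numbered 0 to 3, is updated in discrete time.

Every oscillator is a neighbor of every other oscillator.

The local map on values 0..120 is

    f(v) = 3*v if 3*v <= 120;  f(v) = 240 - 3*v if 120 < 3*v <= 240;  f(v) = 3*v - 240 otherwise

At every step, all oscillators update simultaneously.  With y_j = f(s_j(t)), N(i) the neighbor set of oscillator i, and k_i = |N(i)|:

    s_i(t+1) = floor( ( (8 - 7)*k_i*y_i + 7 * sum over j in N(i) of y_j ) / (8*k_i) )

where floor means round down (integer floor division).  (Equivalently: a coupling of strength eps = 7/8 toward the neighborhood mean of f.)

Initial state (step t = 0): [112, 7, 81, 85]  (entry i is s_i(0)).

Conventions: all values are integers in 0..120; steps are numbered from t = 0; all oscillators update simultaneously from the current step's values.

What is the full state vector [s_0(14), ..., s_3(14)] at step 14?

Answer: [12, 12, 12, 12]

Derivation:
t=0: [112, 7, 81, 85]
t=1: [23, 35, 38, 36]
t=2: [104, 98, 96, 97]
t=3: [53, 56, 57, 57]
t=4: [71, 72, 73, 73]
t=5: [22, 23, 23, 23]
t=6: [68, 68, 68, 68]
t=7: [36, 36, 36, 36]
t=8: [108, 108, 108, 108]
t=9: [84, 84, 84, 84]
t=10: [12, 12, 12, 12]
t=11: [36, 36, 36, 36]
t=12: [108, 108, 108, 108]
t=13: [84, 84, 84, 84]
t=14: [12, 12, 12, 12]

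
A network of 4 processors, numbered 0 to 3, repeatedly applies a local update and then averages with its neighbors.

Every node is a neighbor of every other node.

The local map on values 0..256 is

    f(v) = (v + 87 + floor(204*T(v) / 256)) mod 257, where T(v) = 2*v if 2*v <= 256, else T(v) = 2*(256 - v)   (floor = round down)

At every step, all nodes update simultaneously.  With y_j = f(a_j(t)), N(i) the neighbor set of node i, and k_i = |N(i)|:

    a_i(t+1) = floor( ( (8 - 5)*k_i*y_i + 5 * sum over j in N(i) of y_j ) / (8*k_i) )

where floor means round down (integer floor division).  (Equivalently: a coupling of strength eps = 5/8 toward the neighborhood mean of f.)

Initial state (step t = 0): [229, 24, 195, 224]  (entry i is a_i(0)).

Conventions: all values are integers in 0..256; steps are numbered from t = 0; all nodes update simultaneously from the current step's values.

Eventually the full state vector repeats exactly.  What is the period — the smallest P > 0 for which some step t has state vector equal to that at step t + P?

Simulating step by step:
t=0: [229, 24, 195, 224]
t=1: [116, 124, 119, 117]
t=2: [136, 140, 138, 137]
t=3: [155, 155, 155, 155]
t=4: [145, 145, 145, 145]
t=5: [151, 151, 151, 151]
t=6: [148, 148, 148, 148]
t=7: [150, 150, 150, 150]
t=8: [148, 148, 148, 148]

Answer: 2
Key observation: The state at step 6, [148, 148, 148, 148], reappears at step 8 — and no state repeats earlier — so the cycle the system enters has period 2.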